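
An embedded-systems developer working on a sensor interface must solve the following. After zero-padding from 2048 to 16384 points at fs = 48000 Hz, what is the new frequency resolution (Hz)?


Frequency resolution after zero-padding:
N_padded = 2048 * 8 = 16384
df = fs / N_padded
   = 48000 / 16384
   = 2.9297 Hz

2.9297 Hz


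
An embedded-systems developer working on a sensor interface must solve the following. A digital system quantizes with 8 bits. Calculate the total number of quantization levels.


Number of quantization levels = 2^N
= 2^8
= 256

256


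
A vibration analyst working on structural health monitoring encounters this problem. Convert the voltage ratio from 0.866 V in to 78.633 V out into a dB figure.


Voltage gain in dB:
G = 20 * log10(Vout / Vin)
  = 20 * log10(78.633 / 0.866)
  = 20 * log10(90.800231)
  = 20 * 1.958087
  = 39.16 dB

39.16 dB


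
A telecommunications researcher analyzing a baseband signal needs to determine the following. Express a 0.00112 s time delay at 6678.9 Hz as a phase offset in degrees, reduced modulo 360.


Phase shift from frequency and time delay:
phi = 360 * f * t_delay
    = 360 * 6678.9 * 0.00112
    = 2692.93 degrees
    mod 360 = 172.93 degrees

172.93 degrees


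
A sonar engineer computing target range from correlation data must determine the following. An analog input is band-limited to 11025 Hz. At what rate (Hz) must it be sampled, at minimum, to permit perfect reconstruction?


The Nyquist rate is twice the maximum frequency component.
fs_min = 2 * fmax
      = 2 * 11025
      = 22050 Hz

22050


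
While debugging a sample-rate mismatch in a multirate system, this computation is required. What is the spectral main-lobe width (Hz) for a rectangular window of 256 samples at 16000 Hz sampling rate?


Main lobe width for a rectangular window:
Width = 2 * fs / N
      = 2 * 16000 / 256
      = 32000 / 256
      = 125.0 Hz

125.0 Hz


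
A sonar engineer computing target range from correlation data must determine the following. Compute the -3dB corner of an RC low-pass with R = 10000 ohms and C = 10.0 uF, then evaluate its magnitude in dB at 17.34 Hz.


Step 1 — cutoff frequency:
fc = 1 / (2*pi*R*C)
C = 10.0 uF = 1e-05 F
fc = 1 / (2*pi*10000*1e-05)
   = 1.59155 Hz

Step 2 — magnitude at f = 17.34 Hz:
|H(f)| = 1 / sqrt(1 + (f/fc)^2)
f/fc = 17.34 / 1.59155 = 10.895039
|H| = 1 / sqrt(1 + 118.701875) = 0.0914007
|H|_dB = 20*log10(0.0914007) = -20.78 dB

fc = 1.59155 Hz; |H(17.34 Hz)| = -20.78 dB


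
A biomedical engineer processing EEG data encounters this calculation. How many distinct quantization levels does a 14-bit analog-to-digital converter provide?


Number of quantization levels = 2^N
= 2^14
= 16384

16384


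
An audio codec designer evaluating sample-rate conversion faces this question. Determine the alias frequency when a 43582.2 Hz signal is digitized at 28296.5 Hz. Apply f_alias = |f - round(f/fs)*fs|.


Compute the nearest integer multiple of fs to the signal:
n = round(43582.2 / 28296.5) = 2
f_alias = |43582.2 - 2 * 28296.5|
        = |43582.2 - 56593.0|
        = 13010.8 Hz

13010.8


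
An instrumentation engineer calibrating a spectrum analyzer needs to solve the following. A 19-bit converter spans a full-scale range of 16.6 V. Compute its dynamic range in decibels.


Dynamic range from full-scale to LSB:
V_min = V_max / 2^bits = 16.6 / 2^19
DR = 20 * log10(V_max / V_min)
   = 20 * log10(2^19)
   = 20 * 19 * log10(2)
   = 114.39 dB

114.39 dB


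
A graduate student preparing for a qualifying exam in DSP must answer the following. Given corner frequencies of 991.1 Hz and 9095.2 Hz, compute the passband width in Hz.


Bandwidth is the difference of -3dB frequencies:
BW = f_high - f_low
   = 9095.2 - 991.1
   = 8104.1 Hz

8104.1 Hz


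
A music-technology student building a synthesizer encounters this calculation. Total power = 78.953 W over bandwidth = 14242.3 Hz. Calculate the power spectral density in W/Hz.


Power spectral density:
PSD = P / BW
    = 78.953 / 14242.3
    = 0.00554356 W/Hz

0.00554356 W/Hz


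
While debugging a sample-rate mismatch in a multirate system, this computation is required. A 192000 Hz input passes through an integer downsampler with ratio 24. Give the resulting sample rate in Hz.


Decimation reduces the sample rate:
fs_out = fs_in / M
       = 192000 / 24
       = 8000.0 Hz

8000.0 Hz


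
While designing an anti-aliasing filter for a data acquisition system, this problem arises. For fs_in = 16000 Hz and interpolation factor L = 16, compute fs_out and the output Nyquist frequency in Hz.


Step 1 — output sample rate after interpolation by L:
fs_out = L * fs_in = 16 * 16000 = 256000 Hz

Step 2 — Nyquist frequency of the output stream:
f_Nyq = fs_out / 2 = 256000 / 2 = 128000.0 Hz

fs_out = 256000 Hz; f_Nyquist = 128000.0 Hz


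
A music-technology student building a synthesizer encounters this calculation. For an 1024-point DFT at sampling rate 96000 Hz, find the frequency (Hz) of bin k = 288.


Frequency of DFT bin k:
f_k = k * fs / N
    = 288 * 96000 / 1024
    = 27648000 / 1024
    = 27000.0 Hz

27000.0 Hz


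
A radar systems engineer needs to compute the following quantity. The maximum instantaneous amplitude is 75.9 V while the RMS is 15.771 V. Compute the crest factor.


Crest factor is the ratio of peak to RMS:
CF = V_peak / V_rms
   = 75.9 / 15.771
   = 4.8126

4.8126


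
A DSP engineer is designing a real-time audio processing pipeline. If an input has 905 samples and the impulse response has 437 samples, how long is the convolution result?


Linear convolution output length:
L = N + M - 1
  = 905 + 437 - 1
  = 1341 samples

1341


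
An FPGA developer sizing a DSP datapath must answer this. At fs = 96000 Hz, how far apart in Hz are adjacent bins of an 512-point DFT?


DFT frequency resolution:
df = fs / N
   = 96000 / 512
   = 187.5 Hz

187.5 Hz


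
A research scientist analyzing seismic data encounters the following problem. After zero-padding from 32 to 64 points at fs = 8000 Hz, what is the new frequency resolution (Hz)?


Frequency resolution after zero-padding:
N_padded = 32 * 2 = 64
df = fs / N_padded
   = 8000 / 64
   = 125.0 Hz

125.0 Hz


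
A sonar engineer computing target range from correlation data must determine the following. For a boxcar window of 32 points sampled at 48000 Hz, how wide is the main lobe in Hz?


Main lobe width for a rectangular window:
Width = 2 * fs / N
      = 2 * 48000 / 32
      = 96000 / 32
      = 3000.0 Hz

3000.0 Hz


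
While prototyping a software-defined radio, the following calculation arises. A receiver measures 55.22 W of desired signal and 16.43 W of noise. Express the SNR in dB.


SNR in decibels:
SNR = 10 * log10(Ps / Pn)
    = 10 * log10(55.22 / 16.43)
    = 10 * log10(3.3609)
    = 10 * 0.5265
    = 5.26 dB

5.26 dB


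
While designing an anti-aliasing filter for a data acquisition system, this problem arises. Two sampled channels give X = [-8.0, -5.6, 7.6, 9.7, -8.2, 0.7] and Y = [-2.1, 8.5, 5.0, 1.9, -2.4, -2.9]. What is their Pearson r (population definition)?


Pearson correlation coefficient (population):
r = cov(X,Y) / (std(X) * std(Y))
Mean X = -0.6333, Mean Y = 1.3333
Cov(X,Y) = 8.057778
Std(X) = 7.217263, Std(Y) = 4.257803
r = 0.2622

0.2622


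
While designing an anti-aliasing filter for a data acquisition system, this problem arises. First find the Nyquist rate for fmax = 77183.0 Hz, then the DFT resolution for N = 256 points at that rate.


Step 1 — Nyquist sampling rate:
fs = 2 * fmax = 2 * 77183.0 = 154366.0 Hz

Step 2 — DFT bin spacing:
df = fs / N = 154366.0 / 256 = 602.9922 Hz

602.9922 Hz


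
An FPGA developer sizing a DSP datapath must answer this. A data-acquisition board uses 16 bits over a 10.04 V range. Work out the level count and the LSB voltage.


Step 1 — number of quantization levels:
L = 2^N = 2^16 = 65536

Step 2 — LSB step size:
delta = Vfs / L
      = 10.04 / 65536
      = 0.0001532 V

Levels = 65536; step size = 0.0001532 V


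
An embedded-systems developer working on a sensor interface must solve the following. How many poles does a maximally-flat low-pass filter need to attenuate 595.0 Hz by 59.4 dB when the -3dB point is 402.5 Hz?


Butterworth filter order formula:
n = log10(10^(A/10) - 1) / (2 * log10(f_stop/f_pass))
10^(59.4/10) - 1 = 870962.59
f_stop/f_pass = 595.0 / 402.5 = 1.4783
n = 17.4962 -> ceil = 18

18


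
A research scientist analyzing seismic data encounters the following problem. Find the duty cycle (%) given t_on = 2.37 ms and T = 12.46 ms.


Duty cycle as a percentage:
DC = (t_on / T) * 100
   = (2.37 / 12.46) * 100
   = 0.190209 * 100
   = 19.02 %

19.02 %


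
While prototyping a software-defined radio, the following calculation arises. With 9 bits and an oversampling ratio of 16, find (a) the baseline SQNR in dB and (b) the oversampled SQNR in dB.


Step 1 — baseline SQNR at Nyquist:
SQNR_base = 6.02*N + 1.76
          = 6.02*9 + 1.76
          = 55.94 dB

Step 2 — oversampling processing gain:
G = 10*log10(OSR) = 10*log10(16) = 12.04 dB

Step 3 — total:
SQNR_total = 55.94 + 12.04 = 67.98 dB

Base SQNR = 55.94 dB; oversampled SQNR = 67.98 dB


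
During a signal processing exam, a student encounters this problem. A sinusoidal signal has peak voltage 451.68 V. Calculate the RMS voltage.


RMS voltage for a sinusoidal waveform:
V_rms = V_peak / sqrt(2)
      = 451.68 / 1.414214
      = 319.386 V

319.386 V


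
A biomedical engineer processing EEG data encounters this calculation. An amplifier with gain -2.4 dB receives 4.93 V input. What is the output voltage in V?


Output voltage from dB gain:
V_out = V_in * 10^(gain_dB / 20)
      = 4.93 * 10^(-2.4 / 20)
      = 4.93 * 0.758578
      = 3.7398 V

3.7398 V


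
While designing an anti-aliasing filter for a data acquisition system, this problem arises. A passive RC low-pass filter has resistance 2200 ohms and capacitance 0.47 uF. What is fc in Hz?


Cutoff frequency of a first-order RC filter:
fc = 1 / (2 * pi * R * C)
C = 0.47 uF = 4.7e-07 F
fc = 1 / (2 * pi * 2200 * 4.7e-07)
   = 1 / 0.0064968136076237
   = 153.921608 Hz

153.921608 Hz


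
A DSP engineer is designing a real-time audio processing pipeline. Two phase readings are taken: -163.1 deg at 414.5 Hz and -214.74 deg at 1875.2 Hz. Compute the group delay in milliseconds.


Group delay from phase difference:
tau = -d(phi)/d(omega)
d(phi) = -51.64 deg = -0.901288 rad
d(omega) = 2*pi*(1875.2 - 414.5) = 9177.8488 rad/s
tau = -(-0.901288) / 9177.8488
    = 0.0982 ms

0.0982 ms


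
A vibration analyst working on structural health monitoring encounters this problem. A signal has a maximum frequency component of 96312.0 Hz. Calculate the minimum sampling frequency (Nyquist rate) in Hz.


The Nyquist rate is twice the maximum frequency component.
fs_min = 2 * fmax
      = 2 * 96312.0
      = 192624.0 Hz

192624.0


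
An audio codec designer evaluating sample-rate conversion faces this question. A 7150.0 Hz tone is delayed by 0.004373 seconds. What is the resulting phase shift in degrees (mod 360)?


Phase shift from frequency and time delay:
phi = 360 * f * t_delay
    = 360 * 7150.0 * 0.004373
    = 11256.1 degrees
    mod 360 = 96.1 degrees

96.1 degrees


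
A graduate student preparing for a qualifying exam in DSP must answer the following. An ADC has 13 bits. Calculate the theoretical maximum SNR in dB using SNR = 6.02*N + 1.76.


Theoretical SNR for a full-scale sinusoid:
SNR = 6.02 * N + 1.76
    = 6.02 * 13 + 1.76
    = 78.26 + 1.76
    = 80.02 dB

80.02 dB


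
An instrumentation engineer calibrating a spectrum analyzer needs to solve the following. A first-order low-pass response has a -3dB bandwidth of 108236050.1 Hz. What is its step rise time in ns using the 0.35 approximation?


Rise time from bandwidth relationship:
tr = 0.35 / BW
   = 0.35 / 108236050.1
   = 3.233673066e-09 s
   = 3.2337 ns

3.2337 ns


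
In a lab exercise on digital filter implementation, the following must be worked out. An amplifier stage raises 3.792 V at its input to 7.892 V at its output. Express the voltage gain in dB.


Voltage gain in dB:
G = 20 * log10(Vout / Vin)
  = 20 * log10(7.892 / 3.792)
  = 20 * log10(2.081224)
  = 20 * 0.318319
  = 6.37 dB

6.37 dB


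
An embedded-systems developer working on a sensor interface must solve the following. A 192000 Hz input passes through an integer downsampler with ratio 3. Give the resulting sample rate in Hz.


Decimation reduces the sample rate:
fs_out = fs_in / M
       = 192000 / 3
       = 64000.0 Hz

64000.0 Hz


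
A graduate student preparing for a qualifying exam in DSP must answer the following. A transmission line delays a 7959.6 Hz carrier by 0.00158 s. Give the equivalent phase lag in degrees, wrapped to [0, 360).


Phase shift from frequency and time delay:
phi = 360 * f * t_delay
    = 360 * 7959.6 * 0.00158
    = 4527.42 degrees
    mod 360 = 207.42 degrees

207.42 degrees


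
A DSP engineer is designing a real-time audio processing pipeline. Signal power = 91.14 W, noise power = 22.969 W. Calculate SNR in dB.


SNR in decibels:
SNR = 10 * log10(Ps / Pn)
    = 10 * log10(91.14 / 22.969)
    = 10 * log10(3.968)
    = 10 * 0.5986
    = 5.99 dB

5.99 dB


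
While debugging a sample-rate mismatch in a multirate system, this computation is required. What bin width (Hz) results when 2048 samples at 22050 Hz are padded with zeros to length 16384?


Frequency resolution after zero-padding:
N_padded = 2048 * 8 = 16384
df = fs / N_padded
   = 22050 / 16384
   = 1.3458 Hz

1.3458 Hz


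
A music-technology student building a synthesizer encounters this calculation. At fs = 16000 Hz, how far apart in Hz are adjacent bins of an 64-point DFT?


DFT frequency resolution:
df = fs / N
   = 16000 / 64
   = 250.0 Hz

250.0 Hz


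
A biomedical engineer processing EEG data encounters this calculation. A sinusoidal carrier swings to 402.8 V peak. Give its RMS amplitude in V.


RMS voltage for a sinusoidal waveform:
V_rms = V_peak / sqrt(2)
      = 402.8 / 1.414214
      = 284.823 V

284.823 V


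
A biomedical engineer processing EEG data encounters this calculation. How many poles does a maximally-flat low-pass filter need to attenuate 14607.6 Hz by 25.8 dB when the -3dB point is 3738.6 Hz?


Butterworth filter order formula:
n = log10(10^(A/10) - 1) / (2 * log10(f_stop/f_pass))
10^(25.8/10) - 1 = 379.1894
f_stop/f_pass = 14607.6 / 3738.6 = 3.9072
n = 2.1786 -> ceil = 3

3


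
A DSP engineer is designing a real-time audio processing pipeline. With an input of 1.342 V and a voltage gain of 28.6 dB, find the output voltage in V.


Output voltage from dB gain:
V_out = V_in * 10^(gain_dB / 20)
      = 1.342 * 10^(28.6 / 20)
      = 1.342 * 26.915348
      = 36.1204 V

36.1204 V


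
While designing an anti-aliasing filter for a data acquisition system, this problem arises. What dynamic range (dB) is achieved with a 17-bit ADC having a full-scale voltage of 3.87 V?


Dynamic range from full-scale to LSB:
V_min = V_max / 2^bits = 3.87 / 2^17
DR = 20 * log10(V_max / V_min)
   = 20 * log10(2^17)
   = 20 * 17 * log10(2)
   = 102.35 dB

102.35 dB


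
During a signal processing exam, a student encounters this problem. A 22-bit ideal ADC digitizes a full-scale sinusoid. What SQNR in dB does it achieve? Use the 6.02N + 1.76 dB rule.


Theoretical SNR for a full-scale sinusoid:
SNR = 6.02 * N + 1.76
    = 6.02 * 22 + 1.76
    = 132.44 + 1.76
    = 134.2 dB

134.2 dB


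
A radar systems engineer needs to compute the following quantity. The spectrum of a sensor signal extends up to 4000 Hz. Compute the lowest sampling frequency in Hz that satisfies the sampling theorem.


The Nyquist rate is twice the maximum frequency component.
fs_min = 2 * fmax
      = 2 * 4000
      = 8000 Hz

8000


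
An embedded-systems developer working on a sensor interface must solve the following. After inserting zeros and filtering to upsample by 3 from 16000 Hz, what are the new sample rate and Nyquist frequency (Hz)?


Step 1 — output sample rate after interpolation by L:
fs_out = L * fs_in = 3 * 16000 = 48000 Hz

Step 2 — Nyquist frequency of the output stream:
f_Nyq = fs_out / 2 = 48000 / 2 = 24000.0 Hz

fs_out = 48000 Hz; f_Nyquist = 24000.0 Hz


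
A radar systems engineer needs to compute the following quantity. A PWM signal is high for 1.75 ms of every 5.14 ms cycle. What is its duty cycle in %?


Duty cycle as a percentage:
DC = (t_on / T) * 100
   = (1.75 / 5.14) * 100
   = 0.340467 * 100
   = 34.05 %

34.05 %


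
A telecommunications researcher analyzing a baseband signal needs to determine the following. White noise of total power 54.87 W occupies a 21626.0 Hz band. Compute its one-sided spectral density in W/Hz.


Power spectral density:
PSD = P / BW
    = 54.87 / 21626.0
    = 0.00253722 W/Hz

0.00253722 W/Hz


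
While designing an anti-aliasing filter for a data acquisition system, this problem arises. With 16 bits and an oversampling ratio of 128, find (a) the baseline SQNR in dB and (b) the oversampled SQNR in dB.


Step 1 — baseline SQNR at Nyquist:
SQNR_base = 6.02*N + 1.76
          = 6.02*16 + 1.76
          = 98.08 dB

Step 2 — oversampling processing gain:
G = 10*log10(OSR) = 10*log10(128) = 21.07 dB

Step 3 — total:
SQNR_total = 98.08 + 21.07 = 119.15 dB

Base SQNR = 98.08 dB; oversampled SQNR = 119.15 dB


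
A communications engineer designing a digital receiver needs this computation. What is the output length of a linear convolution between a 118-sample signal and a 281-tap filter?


Linear convolution output length:
L = N + M - 1
  = 118 + 281 - 1
  = 398 samples

398


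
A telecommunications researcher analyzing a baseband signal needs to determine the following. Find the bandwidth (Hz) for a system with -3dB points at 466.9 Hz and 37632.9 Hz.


Bandwidth is the difference of -3dB frequencies:
BW = f_high - f_low
   = 37632.9 - 466.9
   = 37166.0 Hz

37166.0 Hz


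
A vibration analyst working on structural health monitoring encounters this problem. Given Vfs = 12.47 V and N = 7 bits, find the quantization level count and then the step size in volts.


Step 1 — number of quantization levels:
L = 2^N = 2^7 = 128

Step 2 — LSB step size:
delta = Vfs / L
      = 12.47 / 128
      = 0.09742188 V

Levels = 128; step size = 0.09742188 V


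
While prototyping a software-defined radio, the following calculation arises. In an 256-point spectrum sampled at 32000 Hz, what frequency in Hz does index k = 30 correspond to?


Frequency of DFT bin k:
f_k = k * fs / N
    = 30 * 32000 / 256
    = 960000 / 256
    = 3750.0 Hz

3750.0 Hz


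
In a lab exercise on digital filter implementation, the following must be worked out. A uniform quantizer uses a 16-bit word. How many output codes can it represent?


Number of quantization levels = 2^N
= 2^16
= 65536

65536


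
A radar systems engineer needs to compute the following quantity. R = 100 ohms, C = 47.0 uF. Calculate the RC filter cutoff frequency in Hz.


Cutoff frequency of a first-order RC filter:
fc = 1 / (2 * pi * R * C)
C = 47.0 uF = 4.7e-05 F
fc = 1 / (2 * pi * 100 * 4.7e-05)
   = 1 / 0.029530970943744
   = 33.862754 Hz

33.862754 Hz


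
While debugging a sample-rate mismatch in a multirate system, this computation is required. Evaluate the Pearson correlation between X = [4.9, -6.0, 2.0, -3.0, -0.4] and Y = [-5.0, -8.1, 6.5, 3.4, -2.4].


Pearson correlation coefficient (population):
r = cov(X,Y) / (std(X) * std(Y))
Mean X = -0.5, Mean Y = -1.12
Cov(X,Y) = 5.012
Std(X) = 3.792624, Std(Y) = 5.364849
r = 0.2463

0.2463


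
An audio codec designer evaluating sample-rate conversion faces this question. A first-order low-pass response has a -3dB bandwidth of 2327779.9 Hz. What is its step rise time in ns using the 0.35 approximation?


Rise time from bandwidth relationship:
tr = 0.35 / BW
   = 0.35 / 2327779.9
   = 1.503578581e-07 s
   = 150.3579 ns

150.3579 ns


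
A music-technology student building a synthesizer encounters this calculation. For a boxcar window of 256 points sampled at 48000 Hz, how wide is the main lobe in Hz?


Main lobe width for a rectangular window:
Width = 2 * fs / N
      = 2 * 48000 / 256
      = 96000 / 256
      = 375.0 Hz

375.0 Hz


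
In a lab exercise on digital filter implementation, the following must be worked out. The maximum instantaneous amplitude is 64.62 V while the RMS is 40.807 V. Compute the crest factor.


Crest factor is the ratio of peak to RMS:
CF = V_peak / V_rms
   = 64.62 / 40.807
   = 1.5836

1.5836


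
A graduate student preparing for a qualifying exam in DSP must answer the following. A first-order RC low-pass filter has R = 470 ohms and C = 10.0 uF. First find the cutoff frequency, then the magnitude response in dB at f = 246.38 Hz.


Step 1 — cutoff frequency:
fc = 1 / (2*pi*R*C)
C = 10.0 uF = 1e-05 F
fc = 1 / (2*pi*470*1e-05)
   = 33.8628 Hz

Step 2 — magnitude at f = 246.38 Hz:
|H(f)| = 1 / sqrt(1 + (f/fc)^2)
f/fc = 246.38 / 33.8628 = 7.275831
|H| = 1 / sqrt(1 + 52.937717) = 0.1361613
|H|_dB = 20*log10(0.1361613) = -17.32 dB

fc = 33.8628 Hz; |H(246.38 Hz)| = -17.32 dB


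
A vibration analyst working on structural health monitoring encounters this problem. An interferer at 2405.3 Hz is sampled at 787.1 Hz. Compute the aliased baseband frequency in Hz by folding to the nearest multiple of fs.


Compute the nearest integer multiple of fs to the signal:
n = round(2405.3 / 787.1) = 3
f_alias = |2405.3 - 3 * 787.1|
        = |2405.3 - 2361.3|
        = 44.0 Hz

44.0


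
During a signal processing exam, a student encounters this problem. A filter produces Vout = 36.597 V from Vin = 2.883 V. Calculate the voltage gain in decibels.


Voltage gain in dB:
G = 20 * log10(Vout / Vin)
  = 20 * log10(36.597 / 2.883)
  = 20 * log10(12.694069)
  = 20 * 1.103601
  = 22.07 dB

22.07 dB


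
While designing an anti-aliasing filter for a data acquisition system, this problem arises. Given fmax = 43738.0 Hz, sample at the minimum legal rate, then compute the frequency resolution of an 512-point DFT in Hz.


Step 1 — Nyquist sampling rate:
fs = 2 * fmax = 2 * 43738.0 = 87476.0 Hz

Step 2 — DFT bin spacing:
df = fs / N = 87476.0 / 512 = 170.8516 Hz

170.8516 Hz


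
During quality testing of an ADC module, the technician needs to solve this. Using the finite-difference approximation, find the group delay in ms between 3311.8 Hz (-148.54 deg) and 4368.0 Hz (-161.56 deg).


Group delay from phase difference:
tau = -d(phi)/d(omega)
d(phi) = -13.02 deg = -0.227242 rad
d(omega) = 2*pi*(4368.0 - 3311.8) = 6636.3003 rad/s
tau = -(-0.227242) / 6636.3003
    = 0.0342 ms

0.0342 ms


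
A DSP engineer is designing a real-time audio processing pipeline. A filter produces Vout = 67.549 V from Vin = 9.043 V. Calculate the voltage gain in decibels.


Voltage gain in dB:
G = 20 * log10(Vout / Vin)
  = 20 * log10(67.549 / 9.043)
  = 20 * log10(7.469756)
  = 20 * 0.873306
  = 17.47 dB

17.47 dB


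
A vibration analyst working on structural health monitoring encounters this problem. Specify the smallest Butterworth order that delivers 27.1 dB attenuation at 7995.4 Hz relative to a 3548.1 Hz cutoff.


Butterworth filter order formula:
n = log10(10^(A/10) - 1) / (2 * log10(f_stop/f_pass))
10^(27.1/10) - 1 = 511.8614
f_stop/f_pass = 7995.4 / 3548.1 = 2.2534
n = 3.839 -> ceil = 4

4


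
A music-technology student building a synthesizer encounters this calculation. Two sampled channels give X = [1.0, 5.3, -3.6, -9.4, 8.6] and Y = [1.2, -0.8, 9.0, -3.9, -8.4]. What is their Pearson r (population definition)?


Pearson correlation coefficient (population):
r = cov(X,Y) / (std(X) * std(Y))
Mean X = 0.38, Mean Y = -0.58
Cov(X,Y) = -13.9836
Std(X) = 6.381975, Std(Y) = 5.78218
r = -0.3789

-0.3789


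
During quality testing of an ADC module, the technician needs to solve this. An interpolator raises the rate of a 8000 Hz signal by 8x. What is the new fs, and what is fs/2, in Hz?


Step 1 — output sample rate after interpolation by L:
fs_out = L * fs_in = 8 * 8000 = 64000 Hz

Step 2 — Nyquist frequency of the output stream:
f_Nyq = fs_out / 2 = 64000 / 2 = 32000.0 Hz

fs_out = 64000 Hz; f_Nyquist = 32000.0 Hz


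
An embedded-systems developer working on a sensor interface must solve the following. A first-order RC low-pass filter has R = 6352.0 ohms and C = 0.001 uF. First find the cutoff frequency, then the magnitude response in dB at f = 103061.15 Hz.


Step 1 — cutoff frequency:
fc = 1 / (2*pi*R*C)
C = 0.001 uF = 1e-09 F
fc = 1 / (2*pi*6352.0*1e-09)
   = 25055.879 Hz

Step 2 — magnitude at f = 103061.15 Hz:
|H(f)| = 1 / sqrt(1 + (f/fc)^2)
f/fc = 103061.15 / 25055.879 = 4.113252
|H| = 1 / sqrt(1 + 16.918842) = 0.2362354
|H|_dB = 20*log10(0.2362354) = -12.53 dB

fc = 25055.879 Hz; |H(103061.15 Hz)| = -12.53 dB


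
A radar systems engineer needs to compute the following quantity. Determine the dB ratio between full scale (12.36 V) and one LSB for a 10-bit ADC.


Dynamic range from full-scale to LSB:
V_min = V_max / 2^bits = 12.36 / 2^10
DR = 20 * log10(V_max / V_min)
   = 20 * log10(2^10)
   = 20 * 10 * log10(2)
   = 60.21 dB

60.21 dB


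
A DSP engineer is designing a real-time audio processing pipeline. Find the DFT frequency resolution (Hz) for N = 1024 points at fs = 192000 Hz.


DFT frequency resolution:
df = fs / N
   = 192000 / 1024
   = 187.5 Hz

187.5 Hz


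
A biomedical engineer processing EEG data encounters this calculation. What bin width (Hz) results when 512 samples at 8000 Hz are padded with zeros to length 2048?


Frequency resolution after zero-padding:
N_padded = 512 * 4 = 2048
df = fs / N_padded
   = 8000 / 2048
   = 3.9062 Hz

3.9062 Hz


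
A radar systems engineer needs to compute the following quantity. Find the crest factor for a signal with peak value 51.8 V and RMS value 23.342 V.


Crest factor is the ratio of peak to RMS:
CF = V_peak / V_rms
   = 51.8 / 23.342
   = 2.2192

2.2192


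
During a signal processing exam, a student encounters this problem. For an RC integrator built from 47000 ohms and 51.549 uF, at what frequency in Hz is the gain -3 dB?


Cutoff frequency of a first-order RC filter:
fc = 1 / (2 * pi * R * C)
C = 51.549 uF = 5.1549e-05 F
fc = 1 / (2 * pi * 47000 * 5.1549e-05)
   = 1 / 15.222920211791
   = 0.06569 Hz

0.06569 Hz


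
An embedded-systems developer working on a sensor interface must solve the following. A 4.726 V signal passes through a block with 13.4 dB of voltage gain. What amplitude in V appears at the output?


Output voltage from dB gain:
V_out = V_in * 10^(gain_dB / 20)
      = 4.726 * 10^(13.4 / 20)
      = 4.726 * 4.677351
      = 22.1052 V

22.1052 V


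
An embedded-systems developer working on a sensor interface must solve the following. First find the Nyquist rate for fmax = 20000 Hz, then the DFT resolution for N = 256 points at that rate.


Step 1 — Nyquist sampling rate:
fs = 2 * fmax = 2 * 20000 = 40000 Hz

Step 2 — DFT bin spacing:
df = fs / N = 40000 / 256 = 156.25 Hz

156.25 Hz


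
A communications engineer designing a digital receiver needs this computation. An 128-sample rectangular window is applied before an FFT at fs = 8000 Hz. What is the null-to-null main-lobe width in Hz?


Main lobe width for a rectangular window:
Width = 2 * fs / N
      = 2 * 8000 / 128
      = 16000 / 128
      = 125.0 Hz

125.0 Hz


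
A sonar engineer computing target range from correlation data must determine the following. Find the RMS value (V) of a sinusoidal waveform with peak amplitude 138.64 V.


RMS voltage for a sinusoidal waveform:
V_rms = V_peak / sqrt(2)
      = 138.64 / 1.414214
      = 98.033 V

98.033 V


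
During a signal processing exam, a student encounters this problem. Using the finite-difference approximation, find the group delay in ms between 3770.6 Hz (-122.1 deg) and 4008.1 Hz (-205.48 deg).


Group delay from phase difference:
tau = -d(phi)/d(omega)
d(phi) = -83.38 deg = -1.455256 rad
d(omega) = 2*pi*(4008.1 - 3770.6) = 1492.2565 rad/s
tau = -(-1.455256) / 1492.2565
    = 0.9752 ms

0.9752 ms


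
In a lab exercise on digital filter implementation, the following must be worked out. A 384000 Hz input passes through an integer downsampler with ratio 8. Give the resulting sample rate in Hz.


Decimation reduces the sample rate:
fs_out = fs_in / M
       = 384000 / 8
       = 48000.0 Hz

48000.0 Hz


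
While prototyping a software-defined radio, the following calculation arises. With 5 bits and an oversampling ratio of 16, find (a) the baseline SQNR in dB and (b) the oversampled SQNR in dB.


Step 1 — baseline SQNR at Nyquist:
SQNR_base = 6.02*N + 1.76
          = 6.02*5 + 1.76
          = 31.86 dB

Step 2 — oversampling processing gain:
G = 10*log10(OSR) = 10*log10(16) = 12.04 dB

Step 3 — total:
SQNR_total = 31.86 + 12.04 = 43.9 dB

Base SQNR = 31.86 dB; oversampled SQNR = 43.9 dB


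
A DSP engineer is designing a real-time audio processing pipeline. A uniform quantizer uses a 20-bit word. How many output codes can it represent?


Number of quantization levels = 2^N
= 2^20
= 1048576

1048576


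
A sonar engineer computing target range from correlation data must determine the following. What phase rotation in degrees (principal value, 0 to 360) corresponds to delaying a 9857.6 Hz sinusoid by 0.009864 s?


Phase shift from frequency and time delay:
phi = 360 * f * t_delay
    = 360 * 9857.6 * 0.009864
    = 35004.73 degrees
    mod 360 = 84.73 degrees

84.73 degrees


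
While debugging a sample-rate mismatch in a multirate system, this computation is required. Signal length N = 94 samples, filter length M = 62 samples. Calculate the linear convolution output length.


Linear convolution output length:
L = N + M - 1
  = 94 + 62 - 1
  = 155 samples

155


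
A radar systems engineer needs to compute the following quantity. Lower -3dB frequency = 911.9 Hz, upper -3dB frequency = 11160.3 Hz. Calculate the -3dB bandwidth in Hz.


Bandwidth is the difference of -3dB frequencies:
BW = f_high - f_low
   = 11160.3 - 911.9
   = 10248.4 Hz

10248.4 Hz


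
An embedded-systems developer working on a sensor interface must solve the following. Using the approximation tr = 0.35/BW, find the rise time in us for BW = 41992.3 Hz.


Rise time from bandwidth relationship:
tr = 0.35 / BW
   = 0.35 / 41992.3
   = 8.334861391e-06 s
   = 8.3349 us

8.3349 us


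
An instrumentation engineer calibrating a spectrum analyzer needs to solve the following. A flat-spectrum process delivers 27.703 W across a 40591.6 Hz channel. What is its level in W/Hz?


Power spectral density:
PSD = P / BW
    = 27.703 / 40591.6
    = 0.00068248 W/Hz

0.00068248 W/Hz


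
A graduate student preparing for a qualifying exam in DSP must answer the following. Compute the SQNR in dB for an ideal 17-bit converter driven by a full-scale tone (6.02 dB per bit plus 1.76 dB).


Theoretical SNR for a full-scale sinusoid:
SNR = 6.02 * N + 1.76
    = 6.02 * 17 + 1.76
    = 102.34 + 1.76
    = 104.1 dB

104.1 dB


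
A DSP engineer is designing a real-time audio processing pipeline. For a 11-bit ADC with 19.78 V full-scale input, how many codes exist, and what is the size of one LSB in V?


Step 1 — number of quantization levels:
L = 2^N = 2^11 = 2048

Step 2 — LSB step size:
delta = Vfs / L
      = 19.78 / 2048
      = 0.0096582 V

Levels = 2048; step size = 0.0096582 V


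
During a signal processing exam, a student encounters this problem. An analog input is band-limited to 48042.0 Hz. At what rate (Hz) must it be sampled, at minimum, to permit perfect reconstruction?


The Nyquist rate is twice the maximum frequency component.
fs_min = 2 * fmax
      = 2 * 48042.0
      = 96084.0 Hz

96084.0


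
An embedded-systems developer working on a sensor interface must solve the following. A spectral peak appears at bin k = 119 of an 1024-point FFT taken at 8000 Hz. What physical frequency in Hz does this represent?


Frequency of DFT bin k:
f_k = k * fs / N
    = 119 * 8000 / 1024
    = 952000 / 1024
    = 929.688 Hz

929.688 Hz


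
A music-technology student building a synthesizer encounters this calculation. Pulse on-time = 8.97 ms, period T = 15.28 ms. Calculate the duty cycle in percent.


Duty cycle as a percentage:
DC = (t_on / T) * 100
   = (8.97 / 15.28) * 100
   = 0.587042 * 100
   = 58.7 %

58.7 %


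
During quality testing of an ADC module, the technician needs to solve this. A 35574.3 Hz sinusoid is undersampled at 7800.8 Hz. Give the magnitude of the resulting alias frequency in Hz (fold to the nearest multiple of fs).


Compute the nearest integer multiple of fs to the signal:
n = round(35574.3 / 7800.8) = 5
f_alias = |35574.3 - 5 * 7800.8|
        = |35574.3 - 39004.0|
        = 3429.7 Hz

3429.7


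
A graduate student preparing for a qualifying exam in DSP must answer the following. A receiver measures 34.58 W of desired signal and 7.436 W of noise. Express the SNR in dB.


SNR in decibels:
SNR = 10 * log10(Ps / Pn)
    = 10 * log10(34.58 / 7.436)
    = 10 * log10(4.6503)
    = 10 * 0.6675
    = 6.67 dB

6.67 dB


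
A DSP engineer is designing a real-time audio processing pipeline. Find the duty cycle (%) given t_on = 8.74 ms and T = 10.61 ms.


Duty cycle as a percentage:
DC = (t_on / T) * 100
   = (8.74 / 10.61) * 100
   = 0.823751 * 100
   = 82.38 %

82.38 %


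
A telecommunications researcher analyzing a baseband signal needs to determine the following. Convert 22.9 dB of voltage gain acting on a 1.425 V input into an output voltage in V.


Output voltage from dB gain:
V_out = V_in * 10^(gain_dB / 20)
      = 1.425 * 10^(22.9 / 20)
      = 1.425 * 13.963684
      = 19.8982 V

19.8982 V


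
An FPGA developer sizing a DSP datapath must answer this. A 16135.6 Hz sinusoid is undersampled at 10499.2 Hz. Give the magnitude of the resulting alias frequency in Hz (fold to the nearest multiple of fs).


Compute the nearest integer multiple of fs to the signal:
n = round(16135.6 / 10499.2) = 2
f_alias = |16135.6 - 2 * 10499.2|
        = |16135.6 - 20998.4|
        = 4862.8 Hz

4862.8


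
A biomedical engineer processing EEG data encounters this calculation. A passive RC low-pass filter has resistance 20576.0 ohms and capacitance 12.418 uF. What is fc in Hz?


Cutoff frequency of a first-order RC filter:
fc = 1 / (2 * pi * R * C)
C = 12.418 uF = 1.2418e-05 F
fc = 1 / (2 * pi * 20576.0 * 1.2418e-05)
   = 1 / 1.6054340696944
   = 0.622885 Hz

0.622885 Hz


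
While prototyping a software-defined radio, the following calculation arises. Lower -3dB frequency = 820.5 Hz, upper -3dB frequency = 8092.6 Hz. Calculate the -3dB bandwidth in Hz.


Bandwidth is the difference of -3dB frequencies:
BW = f_high - f_low
   = 8092.6 - 820.5
   = 7272.1 Hz

7272.1 Hz


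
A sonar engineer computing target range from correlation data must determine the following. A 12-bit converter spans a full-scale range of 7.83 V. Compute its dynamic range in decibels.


Dynamic range from full-scale to LSB:
V_min = V_max / 2^bits = 7.83 / 2^12
DR = 20 * log10(V_max / V_min)
   = 20 * log10(2^12)
   = 20 * 12 * log10(2)
   = 72.25 dB

72.25 dB


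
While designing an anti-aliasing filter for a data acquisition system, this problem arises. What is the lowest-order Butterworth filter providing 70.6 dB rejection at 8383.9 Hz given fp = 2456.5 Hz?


Butterworth filter order formula:
n = log10(10^(A/10) - 1) / (2 * log10(f_stop/f_pass))
10^(70.6/10) - 1 = 11481535.215
f_stop/f_pass = 8383.9 / 2456.5 = 3.4129
n = 6.6213 -> ceil = 7

7


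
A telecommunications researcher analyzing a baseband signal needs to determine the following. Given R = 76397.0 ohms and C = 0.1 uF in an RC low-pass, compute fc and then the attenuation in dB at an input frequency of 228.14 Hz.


Step 1 — cutoff frequency:
fc = 1 / (2*pi*R*C)
C = 0.1 uF = 1e-07 F
fc = 1 / (2*pi*76397.0*1e-07)
   = 20.8326 Hz

Step 2 — magnitude at f = 228.14 Hz:
|H(f)| = 1 / sqrt(1 + (f/fc)^2)
f/fc = 228.14 / 20.8326 = 10.951105
|H| = 1 / sqrt(1 + 119.926701) = 0.0909366
|H|_dB = 20*log10(0.0909366) = -20.83 dB

fc = 20.8326 Hz; |H(228.14 Hz)| = -20.83 dB


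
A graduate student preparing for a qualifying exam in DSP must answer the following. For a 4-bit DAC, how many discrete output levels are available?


Number of quantization levels = 2^N
= 2^4
= 16

16


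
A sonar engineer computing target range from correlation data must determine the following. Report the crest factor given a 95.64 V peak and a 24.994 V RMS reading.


Crest factor is the ratio of peak to RMS:
CF = V_peak / V_rms
   = 95.64 / 24.994
   = 3.8265

3.8265


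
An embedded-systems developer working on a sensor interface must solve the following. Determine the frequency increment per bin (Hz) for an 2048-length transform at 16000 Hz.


DFT frequency resolution:
df = fs / N
   = 16000 / 2048
   = 7.8125 Hz

7.8125 Hz


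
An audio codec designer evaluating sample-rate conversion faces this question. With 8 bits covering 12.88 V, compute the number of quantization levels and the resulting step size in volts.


Step 1 — number of quantization levels:
L = 2^N = 2^8 = 256

Step 2 — LSB step size:
delta = Vfs / L
      = 12.88 / 256
      = 0.0503125 V

Levels = 256; step size = 0.0503125 V


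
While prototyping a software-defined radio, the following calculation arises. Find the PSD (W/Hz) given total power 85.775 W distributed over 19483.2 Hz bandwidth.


Power spectral density:
PSD = P / BW
    = 85.775 / 19483.2
    = 0.00440251 W/Hz

0.00440251 W/Hz


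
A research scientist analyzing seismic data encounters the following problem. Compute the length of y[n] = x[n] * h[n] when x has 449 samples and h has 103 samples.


Linear convolution output length:
L = N + M - 1
  = 449 + 103 - 1
  = 551 samples

551


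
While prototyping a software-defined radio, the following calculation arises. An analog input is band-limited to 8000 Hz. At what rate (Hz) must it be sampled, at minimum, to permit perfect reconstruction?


The Nyquist rate is twice the maximum frequency component.
fs_min = 2 * fmax
      = 2 * 8000
      = 16000 Hz

16000


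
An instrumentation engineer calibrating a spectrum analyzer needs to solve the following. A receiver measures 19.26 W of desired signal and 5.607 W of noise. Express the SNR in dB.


SNR in decibels:
SNR = 10 * log10(Ps / Pn)
    = 10 * log10(19.26 / 5.607)
    = 10 * log10(3.435)
    = 10 * 0.5359
    = 5.36 dB

5.36 dB


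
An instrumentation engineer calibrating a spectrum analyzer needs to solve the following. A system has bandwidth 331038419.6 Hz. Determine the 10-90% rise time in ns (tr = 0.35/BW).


Rise time from bandwidth relationship:
tr = 0.35 / BW
   = 0.35 / 331038419.6
   = 1.057279093e-09 s
   = 1.0573 ns

1.0573 ns


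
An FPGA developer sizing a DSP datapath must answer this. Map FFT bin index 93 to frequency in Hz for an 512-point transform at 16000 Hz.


Frequency of DFT bin k:
f_k = k * fs / N
    = 93 * 16000 / 512
    = 1488000 / 512
    = 2906.25 Hz

2906.25 Hz


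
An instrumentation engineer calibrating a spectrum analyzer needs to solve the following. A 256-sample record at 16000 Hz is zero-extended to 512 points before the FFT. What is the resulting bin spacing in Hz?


Frequency resolution after zero-padding:
N_padded = 256 * 2 = 512
df = fs / N_padded
   = 16000 / 512
   = 31.25 Hz

31.25 Hz


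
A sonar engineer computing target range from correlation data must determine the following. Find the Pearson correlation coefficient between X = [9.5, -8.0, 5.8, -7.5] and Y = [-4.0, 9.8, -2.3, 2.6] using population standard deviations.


Pearson correlation coefficient (population):
r = cov(X,Y) / (std(X) * std(Y))
Mean X = -0.05, Mean Y = 1.525
Cov(X,Y) = -37.23375
Std(X) = 7.81233, Std(Y) = 5.356946
r = -0.8897

-0.8897
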